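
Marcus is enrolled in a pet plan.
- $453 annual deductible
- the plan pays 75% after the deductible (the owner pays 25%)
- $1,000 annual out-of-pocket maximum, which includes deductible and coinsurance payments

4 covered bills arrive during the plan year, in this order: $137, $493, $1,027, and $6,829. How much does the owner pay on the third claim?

$256.75

#1 ($137): all of it applies to the deductible. Owner pays $137; OOP now $137.
#2 ($493): $316 finishes the deductible; $177 goes to coinsurance; 25% of $177 = $44.25. Owner owes $360.25 (running OOP $497.25).
#3 ($1,027): deductible already satisfied, so owner's share is 25% × $1,027 = $256.75. Owner owes $256.75 (running OOP $754).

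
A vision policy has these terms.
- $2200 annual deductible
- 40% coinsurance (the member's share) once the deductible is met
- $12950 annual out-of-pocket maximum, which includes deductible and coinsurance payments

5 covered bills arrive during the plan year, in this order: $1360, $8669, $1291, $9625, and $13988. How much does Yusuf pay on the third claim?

Claim 1 ($1360): all of it applies to the deductible. Cost to member: $1360. OOP to date $1360.
Claim 2 ($8669): $840 finishes the deductible; $7829 goes to coinsurance; member's 40% is $3131.60. Cost to member: $3971.60. OOP to date $5331.60.
Claim 3 ($1291): deductible met; 40% of $1291 = $516.40. Member pays $516.40; OOP now $5848.

$516.40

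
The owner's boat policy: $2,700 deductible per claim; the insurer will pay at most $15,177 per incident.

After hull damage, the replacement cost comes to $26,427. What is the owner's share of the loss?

After the deductible, $26,427 − $2,700 = $23,727 remains.
Since $23,727 > $15,177, the payout is capped at $15,177.
Owner's share is the uncovered remainder: $26,427 − $15,177 = $11,250.

$11,250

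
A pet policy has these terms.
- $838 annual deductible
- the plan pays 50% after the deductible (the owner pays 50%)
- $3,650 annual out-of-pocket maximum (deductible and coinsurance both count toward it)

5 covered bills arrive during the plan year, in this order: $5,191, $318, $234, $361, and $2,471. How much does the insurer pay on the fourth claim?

#1 ($5,191): $838 finishes the deductible; $4,353 goes to coinsurance; owner's 50% is $2,176.50. Cost to owner: $3,014.50. OOP to date $3,014.50. Plan pays $5,191 − $3,014.50 = $2,176.50.
#2 ($318): deductible already satisfied, so owner's share is 50% × $318 = $159. Owner pays $159; OOP now $3,173.50. Insurer: $318 − $159 = $159.
#3 ($234): 50% coinsurance on $234 = $117. Owner pays $117; OOP now $3,290.50. Insurer: $234 − $117 = $117.
#4 ($361): 50% coinsurance on $361 = $180.50. Owner pays $180.50; OOP now $3,471. Plan pays $361 − $180.50 = $180.50.

$180.50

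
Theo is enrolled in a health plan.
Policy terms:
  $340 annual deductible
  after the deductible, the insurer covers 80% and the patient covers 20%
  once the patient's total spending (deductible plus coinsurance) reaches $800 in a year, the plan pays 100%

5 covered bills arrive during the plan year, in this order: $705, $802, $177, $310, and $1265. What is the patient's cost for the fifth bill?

Bill 1, $705: deductible takes $340, $365 remains; 20% of $365 = $73. Patient pays $413; OOP now $413.
Bill 2, $802: deductible already satisfied, so patient's share is 20% × $802 = $160.40. Patient owes $160.40 (running OOP $573.40).
Bill 3, $177: deductible met; 20% of $177 = $35.40. Patient pays $35.40; OOP now $608.80.
Bill 4, $310: 20% coinsurance on $310 = $62. Patient owes $62 (running OOP $670.80).
Bill 5, $1265: deductible met; 20% of $1265 = $253. Adding that to $670.80 gives $923.80, past the $800 cap; patient pays only $800 − $670.80 = $129.20.

$129.20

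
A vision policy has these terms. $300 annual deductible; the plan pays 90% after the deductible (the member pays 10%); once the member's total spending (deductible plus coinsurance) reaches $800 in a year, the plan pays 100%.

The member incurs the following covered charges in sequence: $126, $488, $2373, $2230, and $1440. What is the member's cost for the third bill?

Bill 1, $126: fully absorbed by the deductible. Cost to member: $126. OOP to date $126.
Bill 2, $488: $174 to deductible, leaving $314; coinsurance $314 × 10% = $31.40. Cost to member: $205.40. OOP to date $331.40.
Bill 3, $2373: deductible met; 10% of $2373 = $237.30. Member owes $237.30 (running OOP $568.70).

$237.30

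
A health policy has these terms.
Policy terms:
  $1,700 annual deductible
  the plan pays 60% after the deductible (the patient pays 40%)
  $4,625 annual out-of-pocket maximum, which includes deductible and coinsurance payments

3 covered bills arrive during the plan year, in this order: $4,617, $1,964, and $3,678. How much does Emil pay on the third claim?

Claim 1 — $4,617: $1,700 to deductible, leaving $2,917; coinsurance $2,917 × 40% = $1,166.80. Patient pays $2,866.80; OOP now $2,866.80.
Claim 2 — $1,964: deductible already satisfied, so patient's share is 40% × $1,964 = $785.60. Cost to patient: $785.60. OOP to date $3,652.40.
Claim 3 — $3,678: deductible met; 40% of $3,678 = $1,471.20. OOP would hit $5,123.60 > $4,625, so the cap limits the patient to $4,625 − $3,652.40 = $972.60.

$972.60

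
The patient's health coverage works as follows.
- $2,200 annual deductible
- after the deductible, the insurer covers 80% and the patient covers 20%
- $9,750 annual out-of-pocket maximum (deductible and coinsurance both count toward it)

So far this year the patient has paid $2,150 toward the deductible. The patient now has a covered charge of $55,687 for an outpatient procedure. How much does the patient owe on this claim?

$7,600

Deductible still to meet: $2,200 − $2,150 = $50.
That leaves $55,687 − $50 = $55,637 for coinsurance.
20% of $55,637 = $11,127.40 falls to the patient.
Patient responsibility before any cap: $50 + $11,127.40 = $11,177.40.
Adding $11,177.40 to the $2,150 already spent would give $13,327.40, which exceeds the $9,750 cap; the patient pays just $9,750 − $2,150 = $7,600.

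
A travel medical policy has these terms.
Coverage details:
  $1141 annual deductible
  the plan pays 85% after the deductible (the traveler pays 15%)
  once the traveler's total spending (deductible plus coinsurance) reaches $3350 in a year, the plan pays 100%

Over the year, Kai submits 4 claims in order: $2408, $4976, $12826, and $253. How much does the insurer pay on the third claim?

Bill 1, $2408: $1141 finishes the deductible; $1267 goes to coinsurance; 15% of $1267 = $190.05. Cost to traveler: $1331.05. OOP to date $1331.05. Plan pays $2408 − $1331.05 = $1076.95.
Bill 2, $4976: 15% coinsurance on $4976 = $746.40. Traveler pays $746.40; OOP now $2077.45. Insurer: $4976 − $746.40 = $4229.60.
Bill 3, $12826: deductible met; 15% of $12826 = $1923.90. OOP would hit $4001.35 > $3350, so the cap limits the traveler to $3350 − $2077.45 = $1272.55. Insurer: $12826 − $1272.55 = $11553.45.

$11553.45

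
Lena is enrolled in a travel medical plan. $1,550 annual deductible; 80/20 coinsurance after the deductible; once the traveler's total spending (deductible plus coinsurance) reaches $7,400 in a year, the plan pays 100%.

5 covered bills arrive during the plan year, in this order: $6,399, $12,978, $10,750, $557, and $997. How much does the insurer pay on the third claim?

Claim 1 ($6,399): $1,550 to deductible, leaving $4,849; 20% of $4,849 = $969.80. Cost to traveler: $2,519.80. OOP to date $2,519.80. Insurer: $6,399 − $2,519.80 = $3,879.20.
Claim 2 ($12,978): 20% coinsurance on $12,978 = $2,595.60. Cost to traveler: $2,595.60. OOP to date $5,115.40. Insurer: $12,978 − $2,595.60 = $10,382.40.
Claim 3 ($10,750): deductible already satisfied, so traveler's share is 20% × $10,750 = $2,150. Cost to traveler: $2,150. OOP to date $7,265.40. Insurer: $10,750 − $2,150 = $8,600.

$8,600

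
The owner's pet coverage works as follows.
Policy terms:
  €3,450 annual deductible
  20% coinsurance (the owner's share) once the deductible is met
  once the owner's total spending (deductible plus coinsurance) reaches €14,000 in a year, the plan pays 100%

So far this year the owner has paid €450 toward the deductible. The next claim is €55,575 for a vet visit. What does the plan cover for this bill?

Remaining deductible: €3,450 − €450 = €3,000.
That leaves €55,575 − €3,000 = €52,575 for coinsurance.
Owner's 20% share of €52,575 is €10,515.
Owner responsibility before any cap: €3,000 + €10,515 = €13,515.
Total out-of-pocket so far would be €450 + €13,515 = €13,965, below the €14,000 cap — no reduction.
Insurer pays the balance: €55,575 − €13,515 = €42,060.

€42,060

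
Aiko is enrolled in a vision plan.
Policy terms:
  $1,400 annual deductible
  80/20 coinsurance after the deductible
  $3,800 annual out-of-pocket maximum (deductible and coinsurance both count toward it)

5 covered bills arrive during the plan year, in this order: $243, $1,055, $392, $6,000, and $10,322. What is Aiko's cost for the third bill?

$160

Bill 1, $243: entire amount goes to the deductible. Cost to member: $243. OOP to date $243.
Bill 2, $1,055: entire amount goes to the deductible. Member owes $1,055 (running OOP $1,298).
Bill 3, $392: $102 to deductible, leaving $290; member's 20% is $58. Member owes $160 (running OOP $1,458).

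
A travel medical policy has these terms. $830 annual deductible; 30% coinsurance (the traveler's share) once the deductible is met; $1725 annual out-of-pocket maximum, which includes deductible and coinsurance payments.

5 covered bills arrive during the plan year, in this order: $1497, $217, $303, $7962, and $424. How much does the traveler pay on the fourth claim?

$538.90

#1 ($1497): deductible takes $830, $667 remains; coinsurance $667 × 30% = $200.10. Cost to traveler: $1030.10. OOP to date $1030.10.
#2 ($217): 30% coinsurance on $217 = $65.10. Traveler owes $65.10 (running OOP $1095.20).
#3 ($303): deductible met; 30% of $303 = $90.90. Cost to traveler: $90.90. OOP to date $1186.10.
#4 ($7962): 30% coinsurance on $7962 = $2388.60. That would push OOP to $3574.70, over the $1725 cap, so traveler pays $1725 − $1186.10 = $538.90.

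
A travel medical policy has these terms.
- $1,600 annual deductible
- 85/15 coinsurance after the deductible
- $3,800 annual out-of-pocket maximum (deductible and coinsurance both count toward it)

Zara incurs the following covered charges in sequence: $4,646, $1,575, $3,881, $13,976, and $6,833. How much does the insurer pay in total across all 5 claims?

Claim 1 — $4,646: $1,600 finishes the deductible; $3,046 goes to coinsurance; coinsurance $3,046 × 15% = $456.90. Traveler owes $2,056.90 (running OOP $2,056.90). Plan pays $4,646 − $2,056.90 = $2,589.10.
Claim 2 — $1,575: deductible met; 15% of $1,575 = $236.25. Traveler pays $236.25; OOP now $2,293.15. Plan pays $1,575 − $236.25 = $1,338.75.
Claim 3 — $3,881: 15% coinsurance on $3,881 = $582.15. Traveler pays $582.15; OOP now $2,875.30. Plan pays $3,881 − $582.15 = $3,298.85.
Claim 4 — $13,976: deductible already satisfied, so traveler's share is 15% × $13,976 = $2,096.40. Adding that to $2,875.30 gives $4,971.70, past the $3,800 cap; traveler pays only $3,800 − $2,875.30 = $924.70. Insurer: $13,976 − $924.70 = $13,051.30.
Claim 5 — $6,833: deductible already satisfied, so traveler's share is 15% × $6,833 = $1,024.95. OOP would hit $4,824.95 > $3,800, so the cap limits the traveler to $3,800 − $3,800 = $0. Insurer: $6,833 − $0 = $6,833.
Insurer total: $2,589.10 + $1,338.75 + $3,298.85 + $13,051.30 + $6,833 = $27,111.

$27,111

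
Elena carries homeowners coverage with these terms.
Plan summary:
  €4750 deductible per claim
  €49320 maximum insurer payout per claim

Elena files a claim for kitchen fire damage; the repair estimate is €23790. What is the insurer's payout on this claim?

Less the €4750 deductible: €23790 − €4750 = €19040.
€19040 ≤ €49320, so the limit doesn't bind; insurer pays €19040.

€19040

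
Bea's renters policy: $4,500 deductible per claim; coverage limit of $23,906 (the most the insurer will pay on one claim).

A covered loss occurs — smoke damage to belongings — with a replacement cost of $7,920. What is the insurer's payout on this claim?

$3,420

After the deductible, $7,920 − $4,500 = $3,420 remains.
$3,420 is within the $23,906 limit, so the insurer pays $3,420.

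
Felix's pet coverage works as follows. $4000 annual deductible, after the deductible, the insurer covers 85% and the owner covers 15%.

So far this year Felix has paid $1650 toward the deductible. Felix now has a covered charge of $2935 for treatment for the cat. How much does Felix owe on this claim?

$2437.75

$1650 of the $4000 deductible is already met, leaving $2350.
That leaves $2935 − $2350 = $585 for coinsurance.
15% of $585 = $87.75 falls to the owner.
That puts the owner's cost at $2350 + $87.75 = $2437.75.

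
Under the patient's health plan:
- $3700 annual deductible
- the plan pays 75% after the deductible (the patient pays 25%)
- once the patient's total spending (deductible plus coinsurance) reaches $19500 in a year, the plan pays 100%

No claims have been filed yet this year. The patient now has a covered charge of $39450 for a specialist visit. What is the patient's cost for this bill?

Deductible not yet touched, so the first $3700 of the bill goes to the deductible.
That leaves $39450 − $3700 = $35750 for coinsurance.
25% of $35750 = $8937.50 falls to the patient.
That puts the patient's cost at $3700 + $8937.50 = $12637.50 before any cap.
Year-to-date out-of-pocket becomes $0 + $12637.50 = $12637.50, still under the $19500 maximum, so no cap applies.

$12637.50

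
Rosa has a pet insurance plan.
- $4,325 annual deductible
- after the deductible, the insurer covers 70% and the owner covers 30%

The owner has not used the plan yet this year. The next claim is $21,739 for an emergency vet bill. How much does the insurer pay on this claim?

The full $4,325 deductible is still open; $4,325 of this bill applies to it.
The remaining $17,414 (= $21,739 − $4,325) moves to coinsurance.
Owner's 30% share of $17,414 is $5,224.20.
That puts the owner's cost at $4,325 + $5,224.20 = $9,549.20.
The plan picks up $21,739 − $9,549.20 = $12,189.80.

$12,189.80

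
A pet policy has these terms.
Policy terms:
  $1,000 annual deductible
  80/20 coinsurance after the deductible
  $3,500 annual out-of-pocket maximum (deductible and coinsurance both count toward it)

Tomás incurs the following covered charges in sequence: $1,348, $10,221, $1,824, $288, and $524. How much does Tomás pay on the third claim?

$364.80

Claim 1 ($1,348): $1,000 finishes the deductible; $348 goes to coinsurance; 20% of $348 = $69.60. Cost to owner: $1,069.60. OOP to date $1,069.60.
Claim 2 ($10,221): deductible met; 20% of $10,221 = $2,044.20. Owner owes $2,044.20 (running OOP $3,113.80).
Claim 3 ($1,824): 20% coinsurance on $1,824 = $364.80. Owner pays $364.80; OOP now $3,478.60.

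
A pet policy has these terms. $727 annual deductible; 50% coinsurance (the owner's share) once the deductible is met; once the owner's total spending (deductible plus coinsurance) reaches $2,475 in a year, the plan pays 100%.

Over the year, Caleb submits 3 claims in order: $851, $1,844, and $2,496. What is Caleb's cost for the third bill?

$764

Bill 1, $851: deductible takes $727, $124 remains; coinsurance $124 × 50% = $62. Owner pays $789; OOP now $789.
Bill 2, $1,844: deductible met; 50% of $1,844 = $922. Cost to owner: $922. OOP to date $1,711.
Bill 3, $2,496: 50% coinsurance on $2,496 = $1,248. Adding that to $1,711 gives $2,959, past the $2,475 cap; owner pays only $2,475 − $1,711 = $764.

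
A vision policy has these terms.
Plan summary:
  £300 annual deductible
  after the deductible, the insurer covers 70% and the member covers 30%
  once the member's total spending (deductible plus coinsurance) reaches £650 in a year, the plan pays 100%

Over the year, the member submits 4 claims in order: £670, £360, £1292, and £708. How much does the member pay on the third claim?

Bill 1, £670: £300 to deductible, leaving £370; 30% of £370 = £111. Member pays £411; OOP now £411.
Bill 2, £360: deductible already satisfied, so member's share is 30% × £360 = £108. Member owes £108 (running OOP £519).
Bill 3, £1292: deductible met; 30% of £1292 = £387.60. That would push OOP to £906.60, over the £650 cap, so member pays £650 − £519 = £131.

£131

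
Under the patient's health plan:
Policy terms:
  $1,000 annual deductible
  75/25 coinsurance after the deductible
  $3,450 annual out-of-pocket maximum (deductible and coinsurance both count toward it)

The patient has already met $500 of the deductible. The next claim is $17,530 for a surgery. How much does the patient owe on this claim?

$2,950

Deductible still to meet: $1,000 − $500 = $500.
The remaining $17,030 (= $17,530 − $500) moves to coinsurance.
Patient's 25% share of $17,030 is $4,257.50.
That puts the patient's cost at $500 + $4,257.50 = $4,757.50 before any cap.
Adding $4,757.50 to the $500 already spent would give $5,257.50, which exceeds the $3,450 cap; the patient pays just $3,450 − $500 = $2,950.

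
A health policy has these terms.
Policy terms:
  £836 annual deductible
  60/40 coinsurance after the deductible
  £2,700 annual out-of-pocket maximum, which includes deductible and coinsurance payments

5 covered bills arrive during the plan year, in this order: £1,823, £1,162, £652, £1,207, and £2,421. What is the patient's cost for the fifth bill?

#1 (£1,823): £836 to deductible, leaving £987; patient's 40% is £394.80. Cost to patient: £1,230.80. OOP to date £1,230.80.
#2 (£1,162): 40% coinsurance on £1,162 = £464.80. Patient owes £464.80 (running OOP £1,695.60).
#3 (£652): deductible already satisfied, so patient's share is 40% × £652 = £260.80. Patient owes £260.80 (running OOP £1,956.40).
#4 (£1,207): deductible met; 40% of £1,207 = £482.80. Patient owes £482.80 (running OOP £2,439.20).
#5 (£2,421): deductible met; 40% of £2,421 = £968.40. That would push OOP to £3,407.60, over the £2,700 cap, so patient pays £2,700 − £2,439.20 = £260.80.

£260.80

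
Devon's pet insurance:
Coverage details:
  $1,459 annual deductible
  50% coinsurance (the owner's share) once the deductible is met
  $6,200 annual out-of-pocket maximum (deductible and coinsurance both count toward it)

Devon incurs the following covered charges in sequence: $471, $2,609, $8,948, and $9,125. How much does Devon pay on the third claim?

$3,930.50

Claim 1 — $471: all of it applies to the deductible. Owner pays $471; OOP now $471.
Claim 2 — $2,609: $988 finishes the deductible; $1,621 goes to coinsurance; coinsurance $1,621 × 50% = $810.50. Owner owes $1,798.50 (running OOP $2,269.50).
Claim 3 — $8,948: deductible already satisfied, so owner's share is 50% × $8,948 = $4,474. That would push OOP to $6,743.50, over the $6,200 cap, so owner pays $6,200 − $2,269.50 = $3,930.50.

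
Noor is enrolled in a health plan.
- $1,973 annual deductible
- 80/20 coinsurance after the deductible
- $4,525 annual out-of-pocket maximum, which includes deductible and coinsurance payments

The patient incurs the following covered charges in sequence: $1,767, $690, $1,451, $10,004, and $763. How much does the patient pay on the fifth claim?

$152.60

Claim 1 ($1,767): all of it applies to the deductible. Cost to patient: $1,767. OOP to date $1,767.
Claim 2 ($690): deductible takes $206, $484 remains; 20% of $484 = $96.80. Patient owes $302.80 (running OOP $2,069.80).
Claim 3 ($1,451): deductible already satisfied, so patient's share is 20% × $1,451 = $290.20. Patient pays $290.20; OOP now $2,360.
Claim 4 ($10,004): 20% coinsurance on $10,004 = $2,000.80. Cost to patient: $2,000.80. OOP to date $4,360.80.
Claim 5 ($763): deductible met; 20% of $763 = $152.60. Patient pays $152.60; OOP now $4,513.40.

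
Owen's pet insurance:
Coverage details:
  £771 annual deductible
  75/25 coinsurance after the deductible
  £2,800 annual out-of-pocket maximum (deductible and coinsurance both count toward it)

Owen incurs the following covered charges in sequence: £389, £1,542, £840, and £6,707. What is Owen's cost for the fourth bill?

£1,529

Claim 1 — £389: all of it applies to the deductible. Cost to owner: £389. OOP to date £389.
Claim 2 — £1,542: £382 finishes the deductible; £1,160 goes to coinsurance; coinsurance £1,160 × 25% = £290. Cost to owner: £672. OOP to date £1,061.
Claim 3 — £840: 25% coinsurance on £840 = £210. Owner pays £210; OOP now £1,271.
Claim 4 — £6,707: deductible already satisfied, so owner's share is 25% × £6,707 = £1,676.75. Adding that to £1,271 gives £2,947.75, past the £2,800 cap; owner pays only £2,800 − £1,271 = £1,529.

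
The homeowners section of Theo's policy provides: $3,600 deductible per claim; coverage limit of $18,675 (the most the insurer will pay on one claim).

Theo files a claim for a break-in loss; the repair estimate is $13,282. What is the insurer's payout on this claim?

$9,682

Subtract the deductible: $13,282 − $3,600 = $9,682.
$9,682 ≤ $18,675, so the limit doesn't bind; insurer pays $9,682.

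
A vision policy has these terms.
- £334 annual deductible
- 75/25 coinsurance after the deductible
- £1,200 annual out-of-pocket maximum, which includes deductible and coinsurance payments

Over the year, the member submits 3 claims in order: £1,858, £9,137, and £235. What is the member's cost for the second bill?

Claim 1 — £1,858: deductible takes £334, £1,524 remains; member's 25% is £381. Member owes £715 (running OOP £715).
Claim 2 — £9,137: deductible already satisfied, so member's share is 25% × £9,137 = £2,284.25. Adding that to £715 gives £2,999.25, past the £1,200 cap; member pays only £1,200 − £715 = £485.

£485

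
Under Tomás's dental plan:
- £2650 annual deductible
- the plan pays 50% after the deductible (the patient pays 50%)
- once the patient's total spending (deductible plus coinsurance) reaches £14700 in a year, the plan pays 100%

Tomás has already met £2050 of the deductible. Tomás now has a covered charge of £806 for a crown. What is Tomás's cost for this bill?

£2050 of the £2650 deductible is already met, leaving £600.
That leaves £806 − £600 = £206 for coinsurance.
Patient's 50% share of £206 is £103.
That puts the patient's cost at £600 + £103 = £703 before any cap.
Total out-of-pocket so far would be £2050 + £703 = £2753, below the £14700 cap — no reduction.

£703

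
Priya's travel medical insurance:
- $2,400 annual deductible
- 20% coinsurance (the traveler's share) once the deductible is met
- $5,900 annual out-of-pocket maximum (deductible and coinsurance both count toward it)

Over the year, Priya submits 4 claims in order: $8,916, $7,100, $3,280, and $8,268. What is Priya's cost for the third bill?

Claim 1 ($8,916): $2,400 to deductible, leaving $6,516; traveler's 20% is $1,303.20. Traveler owes $3,703.20 (running OOP $3,703.20).
Claim 2 ($7,100): deductible met; 20% of $7,100 = $1,420. Traveler pays $1,420; OOP now $5,123.20.
Claim 3 ($3,280): 20% coinsurance on $3,280 = $656. Traveler pays $656; OOP now $5,779.20.

$656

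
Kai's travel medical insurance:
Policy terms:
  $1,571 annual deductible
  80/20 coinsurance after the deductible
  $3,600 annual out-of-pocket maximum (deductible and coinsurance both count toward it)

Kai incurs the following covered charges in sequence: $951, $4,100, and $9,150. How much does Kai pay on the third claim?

$1,333

Claim 1 — $951: entire amount goes to the deductible. Traveler pays $951; OOP now $951.
Claim 2 — $4,100: deductible takes $620, $3,480 remains; 20% of $3,480 = $696. Cost to traveler: $1,316. OOP to date $2,267.
Claim 3 — $9,150: deductible already satisfied, so traveler's share is 20% × $9,150 = $1,830. That would push OOP to $4,097, over the $3,600 cap, so traveler pays $3,600 − $2,267 = $1,333.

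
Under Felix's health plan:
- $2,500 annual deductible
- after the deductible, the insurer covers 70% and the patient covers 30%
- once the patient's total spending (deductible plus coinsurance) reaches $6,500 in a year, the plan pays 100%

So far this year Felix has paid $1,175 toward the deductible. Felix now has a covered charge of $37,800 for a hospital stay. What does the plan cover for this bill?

$32,475

$1,175 of the $2,500 deductible is already met, leaving $1,325.
After the $1,325 deductible portion, $37,800 − $1,325 = $36,475 is subject to coinsurance.
Patient's 30% share of $36,475 is $10,942.50.
That puts the patient's cost at $1,325 + $10,942.50 = $12,267.50 before any cap.
Year-to-date out-of-pocket would reach $1,175 + $12,267.50 = $13,442.50, above the $6,500 maximum, so the patient pays only $6,500 − $1,175 = $5,325.
The plan picks up $37,800 − $5,325 = $32,475.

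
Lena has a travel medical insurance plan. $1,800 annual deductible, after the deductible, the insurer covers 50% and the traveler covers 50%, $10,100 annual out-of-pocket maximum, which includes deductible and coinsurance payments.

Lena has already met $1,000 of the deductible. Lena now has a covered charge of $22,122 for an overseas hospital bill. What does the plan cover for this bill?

Remaining deductible: $1,800 − $1,000 = $800.
That leaves $22,122 − $800 = $21,322 for coinsurance.
50% of $21,322 = $10,661 falls to the traveler.
Traveler responsibility before any cap: $800 + $10,661 = $11,461.
That would bring total out-of-pocket to $12,461, past the $10,100 cap. The traveler is capped at $10,100 − $1,000 = $9,100 on this claim.
The insurer covers the remainder: $22,122 − $9,100 = $13,022.

$13,022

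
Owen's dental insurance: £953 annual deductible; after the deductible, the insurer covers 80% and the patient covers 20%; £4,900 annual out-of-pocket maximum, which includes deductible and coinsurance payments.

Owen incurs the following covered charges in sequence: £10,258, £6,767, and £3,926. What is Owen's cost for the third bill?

£732.60

Claim 1 — £10,258: £953 to deductible, leaving £9,305; 20% of £9,305 = £1,861. Patient pays £2,814; OOP now £2,814.
Claim 2 — £6,767: deductible met; 20% of £6,767 = £1,353.40. Cost to patient: £1,353.40. OOP to date £4,167.40.
Claim 3 — £3,926: 20% coinsurance on £3,926 = £785.20. Adding that to £4,167.40 gives £4,952.60, past the £4,900 cap; patient pays only £4,900 − £4,167.40 = £732.60.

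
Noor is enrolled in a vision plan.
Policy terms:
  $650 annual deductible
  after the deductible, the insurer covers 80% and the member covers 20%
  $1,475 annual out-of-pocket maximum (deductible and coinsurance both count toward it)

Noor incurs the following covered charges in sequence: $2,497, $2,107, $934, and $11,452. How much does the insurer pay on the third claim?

$899.80

Claim 1 — $2,497: $650 finishes the deductible; $1,847 goes to coinsurance; coinsurance $1,847 × 20% = $369.40. Member pays $1,019.40; OOP now $1,019.40. Insurer: $2,497 − $1,019.40 = $1,477.60.
Claim 2 — $2,107: 20% coinsurance on $2,107 = $421.40. Member pays $421.40; OOP now $1,440.80. Plan pays $2,107 − $421.40 = $1,685.60.
Claim 3 — $934: deductible met; 20% of $934 = $186.80. That would push OOP to $1,627.60, over the $1,475 cap, so member pays $1,475 − $1,440.80 = $34.20. Insurer: $934 − $34.20 = $899.80.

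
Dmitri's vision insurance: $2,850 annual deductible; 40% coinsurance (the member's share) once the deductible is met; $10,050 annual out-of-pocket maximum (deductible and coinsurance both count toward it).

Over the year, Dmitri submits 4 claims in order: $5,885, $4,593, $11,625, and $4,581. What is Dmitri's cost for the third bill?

Claim 1 — $5,885: deductible takes $2,850, $3,035 remains; member's 40% is $1,214. Member pays $4,064; OOP now $4,064.
Claim 2 — $4,593: deductible already satisfied, so member's share is 40% × $4,593 = $1,837.20. Cost to member: $1,837.20. OOP to date $5,901.20.
Claim 3 — $11,625: 40% coinsurance on $11,625 = $4,650. OOP would hit $10,551.20 > $10,050, so the cap limits the member to $10,050 − $5,901.20 = $4,148.80.

$4,148.80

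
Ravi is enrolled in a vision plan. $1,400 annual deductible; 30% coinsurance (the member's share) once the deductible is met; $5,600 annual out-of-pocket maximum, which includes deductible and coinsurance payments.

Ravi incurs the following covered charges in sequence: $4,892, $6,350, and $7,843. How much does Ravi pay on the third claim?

Claim 1 — $4,892: $1,400 to deductible, leaving $3,492; coinsurance $3,492 × 30% = $1,047.60. Member pays $2,447.60; OOP now $2,447.60.
Claim 2 — $6,350: 30% coinsurance on $6,350 = $1,905. Cost to member: $1,905. OOP to date $4,352.60.
Claim 3 — $7,843: deductible already satisfied, so member's share is 30% × $7,843 = $2,352.90. Adding that to $4,352.60 gives $6,705.50, past the $5,600 cap; member pays only $5,600 − $4,352.60 = $1,247.40.

$1,247.40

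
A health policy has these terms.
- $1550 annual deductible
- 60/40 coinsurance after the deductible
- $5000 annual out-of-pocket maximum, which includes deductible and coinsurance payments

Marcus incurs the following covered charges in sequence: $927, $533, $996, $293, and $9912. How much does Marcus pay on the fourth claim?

$117.20

Bill 1, $927: all of it applies to the deductible. Patient owes $927 (running OOP $927).
Bill 2, $533: all of it applies to the deductible. Cost to patient: $533. OOP to date $1460.
Bill 3, $996: $90 finishes the deductible; $906 goes to coinsurance; 40% of $906 = $362.40. Cost to patient: $452.40. OOP to date $1912.40.
Bill 4, $293: deductible already satisfied, so patient's share is 40% × $293 = $117.20. Cost to patient: $117.20. OOP to date $2029.60.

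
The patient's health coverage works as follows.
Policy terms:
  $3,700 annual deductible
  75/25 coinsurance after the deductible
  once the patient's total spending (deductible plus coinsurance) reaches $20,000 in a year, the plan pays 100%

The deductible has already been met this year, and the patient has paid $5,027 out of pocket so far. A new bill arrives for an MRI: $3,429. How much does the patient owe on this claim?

$857.25

With the deductible met, the entire $3,429 is subject to coinsurance.
Coinsurance: $3,429 × 25% = $857.25.
Total out-of-pocket so far would be $5,027 + $857.25 = $5,884.25, below the $20,000 cap — no reduction.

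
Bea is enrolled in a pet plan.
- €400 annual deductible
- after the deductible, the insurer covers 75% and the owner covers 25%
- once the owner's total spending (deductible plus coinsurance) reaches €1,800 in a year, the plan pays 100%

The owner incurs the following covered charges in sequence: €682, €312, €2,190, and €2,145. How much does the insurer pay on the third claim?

Bill 1, €682: €400 finishes the deductible; €282 goes to coinsurance; coinsurance €282 × 25% = €70.50. Cost to owner: €470.50. OOP to date €470.50. Plan pays €682 − €470.50 = €211.50.
Bill 2, €312: 25% coinsurance on €312 = €78. Owner pays €78; OOP now €548.50. Plan pays €312 − €78 = €234.
Bill 3, €2,190: deductible already satisfied, so owner's share is 25% × €2,190 = €547.50. Cost to owner: €547.50. OOP to date €1,096. Plan pays €2,190 − €547.50 = €1,642.50.

€1,642.50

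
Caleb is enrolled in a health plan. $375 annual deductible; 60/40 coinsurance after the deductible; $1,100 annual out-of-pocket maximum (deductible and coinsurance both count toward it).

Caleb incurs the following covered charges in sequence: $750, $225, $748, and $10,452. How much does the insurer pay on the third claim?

Claim 1 ($750): deductible takes $375, $375 remains; 40% of $375 = $150. Cost to patient: $525. OOP to date $525. Plan pays $750 − $525 = $225.
Claim 2 ($225): deductible met; 40% of $225 = $90. Patient owes $90 (running OOP $615). Insurer: $225 − $90 = $135.
Claim 3 ($748): deductible already satisfied, so patient's share is 40% × $748 = $299.20. Patient owes $299.20 (running OOP $914.20). Plan pays $748 − $299.20 = $448.80.

$448.80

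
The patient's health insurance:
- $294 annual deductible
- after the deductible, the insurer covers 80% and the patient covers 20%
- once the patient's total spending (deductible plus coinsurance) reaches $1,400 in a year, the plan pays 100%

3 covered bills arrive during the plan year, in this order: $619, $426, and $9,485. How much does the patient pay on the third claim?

$955.80

Claim 1 ($619): deductible takes $294, $325 remains; patient's 20% is $65. Cost to patient: $359. OOP to date $359.
Claim 2 ($426): deductible already satisfied, so patient's share is 20% × $426 = $85.20. Patient owes $85.20 (running OOP $444.20).
Claim 3 ($9,485): 20% coinsurance on $9,485 = $1,897. Adding that to $444.20 gives $2,341.20, past the $1,400 cap; patient pays only $1,400 − $444.20 = $955.80.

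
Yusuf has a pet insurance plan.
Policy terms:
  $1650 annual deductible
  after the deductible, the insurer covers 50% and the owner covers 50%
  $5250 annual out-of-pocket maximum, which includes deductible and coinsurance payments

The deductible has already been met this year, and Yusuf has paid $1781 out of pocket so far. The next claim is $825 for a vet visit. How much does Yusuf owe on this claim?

With the deductible met, the entire $825 is subject to coinsurance.
Owner's 50% share of $825 is $412.50.
Total out-of-pocket so far would be $1781 + $412.50 = $2193.50, below the $5250 cap — no reduction.

$412.50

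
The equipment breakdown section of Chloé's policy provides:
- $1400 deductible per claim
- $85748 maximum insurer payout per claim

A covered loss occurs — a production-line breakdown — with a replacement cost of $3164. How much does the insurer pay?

$1764

After the deductible, $3164 − $1400 = $1764 remains.
$1764 is within the $85748 limit, so the insurer pays $1764.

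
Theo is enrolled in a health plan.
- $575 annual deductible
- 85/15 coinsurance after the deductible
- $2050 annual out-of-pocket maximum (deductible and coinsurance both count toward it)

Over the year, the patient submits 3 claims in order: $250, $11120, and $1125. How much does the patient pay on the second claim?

#1 ($250): fully absorbed by the deductible. Patient owes $250 (running OOP $250).
#2 ($11120): $325 to deductible, leaving $10795; 15% of $10795 = $1619.25. Claim cost before the cap: $325 + $1619.25 = $1944.25. OOP would hit $2194.25 > $2050, so the cap limits the patient to $2050 − $250 = $1800.

$1800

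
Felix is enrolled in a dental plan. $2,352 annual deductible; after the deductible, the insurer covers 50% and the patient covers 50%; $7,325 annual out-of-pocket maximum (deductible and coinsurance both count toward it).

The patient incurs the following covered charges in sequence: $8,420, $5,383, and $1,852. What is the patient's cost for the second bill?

$1,939

Bill 1, $8,420: $2,352 to deductible, leaving $6,068; patient's 50% is $3,034. Cost to patient: $5,386. OOP to date $5,386.
Bill 2, $5,383: deductible met; 50% of $5,383 = $2,691.50. OOP would hit $8,077.50 > $7,325, so the cap limits the patient to $7,325 − $5,386 = $1,939.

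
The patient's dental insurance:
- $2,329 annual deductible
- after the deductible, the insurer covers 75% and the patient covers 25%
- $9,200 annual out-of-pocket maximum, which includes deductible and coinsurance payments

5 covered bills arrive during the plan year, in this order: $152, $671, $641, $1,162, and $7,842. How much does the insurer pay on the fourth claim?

Claim 1 — $152: fully absorbed by the deductible. Cost to patient: $152. OOP to date $152. Plan pays $152 − $152 = $0.
Claim 2 — $671: entire amount goes to the deductible. Patient owes $671 (running OOP $823). Plan pays $671 − $671 = $0.
Claim 3 — $641: fully absorbed by the deductible. Patient owes $641 (running OOP $1,464). Plan pays $641 − $641 = $0.
Claim 4 — $1,162: deductible takes $865, $297 remains; coinsurance $297 × 25% = $74.25. Patient owes $939.25 (running OOP $2,403.25). Insurer: $1,162 − $939.25 = $222.75.

$222.75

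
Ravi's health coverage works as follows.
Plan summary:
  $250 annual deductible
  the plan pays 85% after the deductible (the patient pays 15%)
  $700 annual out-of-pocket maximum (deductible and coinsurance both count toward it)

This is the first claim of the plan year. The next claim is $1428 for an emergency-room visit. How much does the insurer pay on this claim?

The full $250 deductible is still open; $250 of this bill applies to it.
That leaves $1428 − $250 = $1178 for coinsurance.
Patient's 15% share of $1178 is $176.70.
So the patient owes $250 + $176.70 = $426.70 before any cap.
Cumulative spending $0 + $426.70 = $426.70 stays under the $700 maximum.
Insurer pays the balance: $1428 − $426.70 = $1001.30.

$1001.30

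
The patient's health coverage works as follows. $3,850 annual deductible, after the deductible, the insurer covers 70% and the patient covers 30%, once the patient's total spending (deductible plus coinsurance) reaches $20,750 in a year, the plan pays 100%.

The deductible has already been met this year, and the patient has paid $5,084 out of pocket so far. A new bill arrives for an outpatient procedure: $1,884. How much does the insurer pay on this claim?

$1,318.80

The deductible is already satisfied, so the full bill goes to coinsurance.
30% of $1,884 = $565.20 falls to the patient.
Cumulative spending $5,084 + $565.20 = $5,649.20 stays under the $20,750 maximum.
The plan picks up $1,884 − $565.20 = $1,318.80.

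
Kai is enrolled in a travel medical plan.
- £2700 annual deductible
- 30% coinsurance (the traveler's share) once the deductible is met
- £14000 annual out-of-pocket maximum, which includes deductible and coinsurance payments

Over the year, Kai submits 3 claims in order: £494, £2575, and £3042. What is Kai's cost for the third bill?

Claim 1 (£494): entire amount goes to the deductible. Cost to traveler: £494. OOP to date £494.
Claim 2 (£2575): £2206 finishes the deductible; £369 goes to coinsurance; traveler's 30% is £110.70. Traveler owes £2316.70 (running OOP £2810.70).
Claim 3 (£3042): deductible already satisfied, so traveler's share is 30% × £3042 = £912.60. Traveler owes £912.60 (running OOP £3723.30).

£912.60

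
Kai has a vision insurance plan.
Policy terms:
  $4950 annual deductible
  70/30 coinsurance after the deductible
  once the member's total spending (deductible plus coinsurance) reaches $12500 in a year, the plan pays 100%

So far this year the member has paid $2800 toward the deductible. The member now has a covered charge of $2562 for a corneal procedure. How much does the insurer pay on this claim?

$2800 of the $4950 deductible is already met, leaving $2150.
The remaining $412 (= $2562 − $2150) moves to coinsurance.
Member's 30% share of $412 is $123.60.
So the member owes $2150 + $123.60 = $2273.60 before any cap.
Year-to-date out-of-pocket becomes $2800 + $2273.60 = $5073.60, still under the $12500 maximum, so no cap applies.
The insurer covers the remainder: $2562 − $2273.60 = $288.40.

$288.40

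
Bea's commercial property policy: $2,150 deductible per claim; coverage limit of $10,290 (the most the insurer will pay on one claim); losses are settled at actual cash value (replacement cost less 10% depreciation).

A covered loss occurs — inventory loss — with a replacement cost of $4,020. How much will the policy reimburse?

$1,468

Depreciate 10%: the covered value is $4,020 × 0.9 = $3,618.
Less the $2,150 deductible: $3,618 − $2,150 = $1,468.
That's under the $10,290 cap, so the insurer reimburses the full $1,468.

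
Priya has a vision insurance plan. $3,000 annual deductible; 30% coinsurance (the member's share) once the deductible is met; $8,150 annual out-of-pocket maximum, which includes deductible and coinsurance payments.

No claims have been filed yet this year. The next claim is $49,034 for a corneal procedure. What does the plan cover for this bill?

Deductible not yet touched, so the first $3,000 of the bill goes to the deductible.
After the $3,000 deductible portion, $49,034 − $3,000 = $46,034 is subject to coinsurance.
30% of $46,034 = $13,810.20 falls to the member.
That puts the member's cost at $3,000 + $13,810.20 = $16,810.20 before any cap.
Year-to-date out-of-pocket would reach $0 + $16,810.20 = $16,810.20, above the $8,150 maximum, so the member pays only $8,150 − $0 = $8,150.
Insurer pays the balance: $49,034 − $8,150 = $40,884.

$40,884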